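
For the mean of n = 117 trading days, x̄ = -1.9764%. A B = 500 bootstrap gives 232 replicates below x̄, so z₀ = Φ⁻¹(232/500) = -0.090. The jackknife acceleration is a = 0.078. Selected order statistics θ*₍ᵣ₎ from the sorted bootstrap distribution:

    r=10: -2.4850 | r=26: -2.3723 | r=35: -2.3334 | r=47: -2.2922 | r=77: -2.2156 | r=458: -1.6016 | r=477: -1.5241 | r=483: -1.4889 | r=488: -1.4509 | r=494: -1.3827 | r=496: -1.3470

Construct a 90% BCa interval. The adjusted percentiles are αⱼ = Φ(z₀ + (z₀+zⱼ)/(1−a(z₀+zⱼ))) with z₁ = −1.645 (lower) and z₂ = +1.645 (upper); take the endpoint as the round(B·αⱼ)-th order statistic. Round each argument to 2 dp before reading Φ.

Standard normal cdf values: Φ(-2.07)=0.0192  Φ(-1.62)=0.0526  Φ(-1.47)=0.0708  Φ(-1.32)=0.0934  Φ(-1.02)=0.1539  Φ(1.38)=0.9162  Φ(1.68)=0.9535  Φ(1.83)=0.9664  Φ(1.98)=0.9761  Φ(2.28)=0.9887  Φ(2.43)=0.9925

Lower: z₀ + z₁ = -0.090 + (-1.645) = -1.735; 1 − a(z₀+z₁) = 1 − (0.078)(-1.735) = 1.1353; argument = -0.090 + (-1.735)/1.1353 = -1.6182 → -1.62.
α₁ = Φ(-1.62) = 0.0526; rank = round(500 × 0.0526) = 26; θ*₍26₎ = -2.3723.
Upper: z₀ + z₂ = 1.555; 1 − a(z₀+z₂) = 0.8787; argument = 1.6796 → 1.68; α₂ = 0.9535; rank = 477; θ*₍477₎ = -1.5241.

(-2.3723, -1.5241)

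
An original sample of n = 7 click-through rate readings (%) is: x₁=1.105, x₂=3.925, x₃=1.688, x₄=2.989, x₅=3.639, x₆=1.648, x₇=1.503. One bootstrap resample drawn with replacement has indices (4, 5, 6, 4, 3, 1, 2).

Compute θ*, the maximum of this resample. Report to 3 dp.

θ* = 3.925

Resample values: 2.989, 3.639, 1.648, 2.989, 1.688, 1.105, 3.925.
Maximum = 3.925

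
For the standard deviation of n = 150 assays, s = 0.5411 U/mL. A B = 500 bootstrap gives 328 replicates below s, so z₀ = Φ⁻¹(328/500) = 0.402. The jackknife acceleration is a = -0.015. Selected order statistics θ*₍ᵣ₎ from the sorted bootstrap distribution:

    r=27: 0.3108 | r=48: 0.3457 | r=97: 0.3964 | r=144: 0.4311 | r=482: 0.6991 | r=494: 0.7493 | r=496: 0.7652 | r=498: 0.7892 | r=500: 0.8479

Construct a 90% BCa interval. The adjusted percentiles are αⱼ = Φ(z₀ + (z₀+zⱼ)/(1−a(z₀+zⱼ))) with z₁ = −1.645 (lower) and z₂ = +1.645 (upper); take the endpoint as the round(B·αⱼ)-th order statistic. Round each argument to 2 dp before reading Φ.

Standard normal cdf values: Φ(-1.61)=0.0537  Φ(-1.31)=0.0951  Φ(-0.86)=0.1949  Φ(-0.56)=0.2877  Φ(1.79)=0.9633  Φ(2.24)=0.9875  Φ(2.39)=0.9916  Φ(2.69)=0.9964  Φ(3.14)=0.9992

(0.3964, 0.7652)

Lower: z₀ + z₁ = 0.402 + (-1.645) = -1.243; 1 − a(z₀+z₁) = 1 − (-0.015)(-1.243) = 0.9814; argument = 0.402 + (-1.243)/0.9814 = -0.8646 → -0.86.
α₁ = Φ(-0.86) = 0.1949; rank = round(500 × 0.1949) = 97; θ*₍97₎ = 0.3964.
Upper: z₀ + z₂ = 2.047; 1 − a(z₀+z₂) = 1.0307; argument = 2.3880 → 2.39; α₂ = 0.9916; rank = 496; θ*₍496₎ = 0.7652.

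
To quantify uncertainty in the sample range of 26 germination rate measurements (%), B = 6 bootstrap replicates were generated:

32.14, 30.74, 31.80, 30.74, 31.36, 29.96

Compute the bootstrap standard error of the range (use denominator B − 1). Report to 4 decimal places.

SE* = 0.7993

Bootstrap SE is the standard deviation of the 6 replicate ranges.
Mean of replicates: (32.14 + 30.74 + 31.80 + 30.74 + 31.36 + 29.96) / 6 = 186.74000 / 6 = 31.12333
Sum of squared deviations: (+1.01667)² + (−0.38333)² + (+0.67667)² + (−0.38333)² + (+0.23667)² + (−1.16333)² = 3.19473
Variance = 3.19473 / 5 = 0.63895
SE* = √0.63895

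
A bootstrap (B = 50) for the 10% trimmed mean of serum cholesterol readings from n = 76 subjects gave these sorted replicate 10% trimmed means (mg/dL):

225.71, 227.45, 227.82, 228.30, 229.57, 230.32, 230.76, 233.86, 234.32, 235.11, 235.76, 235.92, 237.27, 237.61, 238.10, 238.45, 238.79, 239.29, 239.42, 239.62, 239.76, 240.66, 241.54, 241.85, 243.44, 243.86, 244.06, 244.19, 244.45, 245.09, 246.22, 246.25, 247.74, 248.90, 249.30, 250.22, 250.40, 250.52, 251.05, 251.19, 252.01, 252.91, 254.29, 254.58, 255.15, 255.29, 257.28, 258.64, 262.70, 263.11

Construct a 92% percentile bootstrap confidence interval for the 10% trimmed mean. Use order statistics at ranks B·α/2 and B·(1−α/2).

α = 0.08; lower rank = 50 × 0.040 = 2; upper rank = 50 × 0.960 = 48.
The 2nd smallest replicate is 227.45; the 48th is 258.64.

(227.45, 258.64)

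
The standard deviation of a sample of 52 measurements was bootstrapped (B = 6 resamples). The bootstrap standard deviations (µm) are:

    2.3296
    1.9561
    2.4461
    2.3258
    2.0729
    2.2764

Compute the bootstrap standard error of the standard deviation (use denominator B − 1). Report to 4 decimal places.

SE* = 0.1830

Bootstrap SE is the standard deviation of the 6 replicate standard deviations.
Mean of replicates: (2.3296 + 1.9561 + 2.4461 + 2.3258 + 2.0729 + 2.2764) / 6 = 13.406900 / 6 = 2.234483
Sum of squared deviations: (+0.095117)² + (−0.278383)² + (+0.211617)² + (+0.091317)² + (−0.161583)² + (+0.041917)² = 0.167531
Variance = 0.167531 / 5 = 0.033506
SE* = √0.033506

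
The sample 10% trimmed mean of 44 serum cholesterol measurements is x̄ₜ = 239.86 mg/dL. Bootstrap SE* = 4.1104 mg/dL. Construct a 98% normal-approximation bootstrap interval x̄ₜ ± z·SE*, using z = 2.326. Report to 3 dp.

Margin = 2.326 × 4.1104 = 9.5608
Interval: 239.86 ± 9.5608

(230.299, 249.421)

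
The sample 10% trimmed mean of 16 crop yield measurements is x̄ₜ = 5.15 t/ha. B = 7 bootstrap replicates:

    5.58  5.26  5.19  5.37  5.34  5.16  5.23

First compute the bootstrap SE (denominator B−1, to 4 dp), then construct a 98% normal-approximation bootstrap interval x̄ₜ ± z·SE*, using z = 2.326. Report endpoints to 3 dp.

(4.817, 5.483)

Mean of replicates = 5.3043; sum of squared deviations = 0.1230; SE* = √(0.1230/6) = 0.1432
Margin = 2.326 × 0.1432 = 0.3331
Interval: 5.15 ± 0.3331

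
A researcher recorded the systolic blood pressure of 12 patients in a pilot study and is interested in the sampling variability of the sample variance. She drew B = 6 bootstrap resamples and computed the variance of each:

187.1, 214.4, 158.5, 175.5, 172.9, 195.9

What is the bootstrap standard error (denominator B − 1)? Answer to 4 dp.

Bootstrap SE is the standard deviation of the 6 replicate variances.
Mean of replicates: (187.1 + 214.4 + 158.5 + 175.5 + 172.9 + 195.9) / 6 = 1104.30000 / 6 = 184.05000
Sum of squared deviations: (+3.05000)² + (+30.35000)² + (−25.55000)² + (−8.55000)² + (−11.15000)² + (+11.85000)² = 1921.07500
Variance = 1921.07500 / 5 = 384.21500
SE* = √384.21500

SE* = 19.6014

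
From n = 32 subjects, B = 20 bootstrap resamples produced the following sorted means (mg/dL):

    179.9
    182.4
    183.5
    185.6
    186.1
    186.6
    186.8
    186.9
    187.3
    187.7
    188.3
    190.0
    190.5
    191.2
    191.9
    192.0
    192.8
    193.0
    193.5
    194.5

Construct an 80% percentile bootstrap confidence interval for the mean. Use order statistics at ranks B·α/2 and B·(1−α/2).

α = 0.20; lower rank = 20 × 0.100 = 2; upper rank = 20 × 0.900 = 18.
The 2nd smallest replicate is 182.4; the 18th is 193.0.

(182.4, 193.0)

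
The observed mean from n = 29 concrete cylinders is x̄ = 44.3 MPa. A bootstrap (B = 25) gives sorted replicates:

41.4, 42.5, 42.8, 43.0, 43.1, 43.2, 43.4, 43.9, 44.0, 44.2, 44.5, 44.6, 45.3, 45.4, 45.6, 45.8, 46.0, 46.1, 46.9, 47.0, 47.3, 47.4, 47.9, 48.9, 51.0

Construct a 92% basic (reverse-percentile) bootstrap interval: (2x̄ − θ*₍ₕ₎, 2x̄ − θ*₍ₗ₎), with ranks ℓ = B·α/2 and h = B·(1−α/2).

(39.7, 47.2)

Percentile endpoints at ranks 1 and 24: θ*₍1₎ = 41.4, θ*₍24₎ = 48.9.
Basic interval reflects these around x̄:
  lower = 2 × 44.3 − 48.9 = 39.7
  upper = 2 × 44.3 − 41.4 = 47.2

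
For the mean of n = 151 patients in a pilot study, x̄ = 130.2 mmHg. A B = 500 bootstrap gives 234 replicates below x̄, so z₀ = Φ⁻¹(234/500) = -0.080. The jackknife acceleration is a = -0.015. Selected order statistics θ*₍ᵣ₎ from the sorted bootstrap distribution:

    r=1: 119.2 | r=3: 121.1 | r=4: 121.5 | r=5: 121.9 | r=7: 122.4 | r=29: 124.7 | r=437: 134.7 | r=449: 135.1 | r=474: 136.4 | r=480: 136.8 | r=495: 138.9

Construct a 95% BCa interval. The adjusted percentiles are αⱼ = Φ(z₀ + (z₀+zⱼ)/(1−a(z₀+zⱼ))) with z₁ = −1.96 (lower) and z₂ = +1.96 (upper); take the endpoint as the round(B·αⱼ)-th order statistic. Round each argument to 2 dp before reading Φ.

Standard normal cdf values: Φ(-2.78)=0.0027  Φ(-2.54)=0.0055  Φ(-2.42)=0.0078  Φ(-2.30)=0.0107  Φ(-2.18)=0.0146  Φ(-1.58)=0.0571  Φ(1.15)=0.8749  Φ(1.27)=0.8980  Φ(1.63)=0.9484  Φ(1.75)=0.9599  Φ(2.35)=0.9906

Lower: z₀ + z₁ = -0.080 + (-1.960) = -2.040; 1 − a(z₀+z₁) = 1 − (-0.015)(-2.040) = 0.9694; argument = -0.080 + (-2.040)/0.9694 = -2.1844 → -2.18.
α₁ = Φ(-2.18) = 0.0146; rank = round(500 × 0.0146) = 7; θ*₍7₎ = 122.4.
Upper: z₀ + z₂ = 1.880; 1 − a(z₀+z₂) = 1.0282; argument = 1.7484 → 1.75; α₂ = 0.9599; rank = 480; θ*₍480₎ = 136.8.

(122.4, 136.8)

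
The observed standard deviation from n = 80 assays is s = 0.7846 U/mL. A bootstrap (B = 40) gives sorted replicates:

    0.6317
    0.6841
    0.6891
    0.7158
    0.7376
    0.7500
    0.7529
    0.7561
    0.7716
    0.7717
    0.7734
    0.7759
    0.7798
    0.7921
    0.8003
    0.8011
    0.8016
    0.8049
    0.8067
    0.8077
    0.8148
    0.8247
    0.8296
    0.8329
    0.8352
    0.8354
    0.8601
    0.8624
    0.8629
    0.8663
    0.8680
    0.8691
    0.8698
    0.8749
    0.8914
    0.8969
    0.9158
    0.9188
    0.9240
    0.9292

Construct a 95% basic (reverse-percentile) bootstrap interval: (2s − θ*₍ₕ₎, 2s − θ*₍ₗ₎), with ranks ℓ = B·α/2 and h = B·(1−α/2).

(0.6452, 0.9375)

Percentile endpoints at ranks 1 and 39: θ*₍1₎ = 0.6317, θ*₍39₎ = 0.9240.
Basic interval reflects these around s:
  lower = 2 × 0.7846 − 0.9240 = 0.6452
  upper = 2 × 0.7846 − 0.6317 = 0.9375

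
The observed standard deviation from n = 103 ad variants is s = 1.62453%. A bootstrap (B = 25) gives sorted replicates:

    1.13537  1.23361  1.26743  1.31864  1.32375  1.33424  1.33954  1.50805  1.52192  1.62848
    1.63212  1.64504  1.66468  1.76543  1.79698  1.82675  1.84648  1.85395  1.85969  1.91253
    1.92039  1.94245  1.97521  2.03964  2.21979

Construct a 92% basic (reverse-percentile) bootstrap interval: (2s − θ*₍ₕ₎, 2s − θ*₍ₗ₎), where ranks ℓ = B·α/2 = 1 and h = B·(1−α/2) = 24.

(1.20942, 2.11369)

Percentile endpoints at ranks 1 and 24: θ*₍1₎ = 1.13537, θ*₍24₎ = 2.03964.
Basic interval reflects these around s:
  lower = 2 × 1.62453 − 2.03964 = 1.20942
  upper = 2 × 1.62453 − 1.13537 = 2.11369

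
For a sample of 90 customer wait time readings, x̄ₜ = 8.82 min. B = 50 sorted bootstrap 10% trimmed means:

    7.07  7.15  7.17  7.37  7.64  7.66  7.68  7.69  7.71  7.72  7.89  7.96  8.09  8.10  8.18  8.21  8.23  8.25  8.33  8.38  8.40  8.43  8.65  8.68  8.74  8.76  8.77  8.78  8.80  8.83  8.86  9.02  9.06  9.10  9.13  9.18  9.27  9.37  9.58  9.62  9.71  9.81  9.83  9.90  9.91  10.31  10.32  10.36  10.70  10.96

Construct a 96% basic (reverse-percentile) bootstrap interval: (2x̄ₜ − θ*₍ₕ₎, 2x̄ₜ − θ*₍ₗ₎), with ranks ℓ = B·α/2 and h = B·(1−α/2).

Percentile endpoints at ranks 1 and 49: θ*₍1₎ = 7.07, θ*₍49₎ = 10.70.
Basic interval reflects these around x̄ₜ:
  lower = 2 × 8.82 − 10.70 = 6.94
  upper = 2 × 8.82 − 7.07 = 10.57

(6.94, 10.57)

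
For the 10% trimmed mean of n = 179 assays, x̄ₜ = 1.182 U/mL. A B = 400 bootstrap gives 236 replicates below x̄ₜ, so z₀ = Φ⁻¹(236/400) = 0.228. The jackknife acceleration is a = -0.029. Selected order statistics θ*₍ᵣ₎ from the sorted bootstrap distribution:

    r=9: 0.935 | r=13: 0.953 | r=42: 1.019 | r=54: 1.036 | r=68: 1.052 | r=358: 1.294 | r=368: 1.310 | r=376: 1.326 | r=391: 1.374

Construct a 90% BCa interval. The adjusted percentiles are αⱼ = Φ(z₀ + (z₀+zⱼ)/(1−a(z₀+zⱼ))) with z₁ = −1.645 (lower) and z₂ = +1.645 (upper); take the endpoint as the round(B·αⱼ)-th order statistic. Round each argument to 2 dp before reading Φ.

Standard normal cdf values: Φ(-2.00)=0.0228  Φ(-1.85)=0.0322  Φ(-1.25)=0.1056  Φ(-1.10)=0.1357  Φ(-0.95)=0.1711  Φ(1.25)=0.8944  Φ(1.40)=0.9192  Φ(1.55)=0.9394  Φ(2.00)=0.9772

Lower: z₀ + z₁ = 0.228 + (-1.645) = -1.417; 1 − a(z₀+z₁) = 1 − (-0.029)(-1.417) = 0.9589; argument = 0.228 + (-1.417)/0.9589 = -1.2497 → -1.25.
α₁ = Φ(-1.25) = 0.1056; rank = round(400 × 0.1056) = 42; θ*₍42₎ = 1.019.
Upper: z₀ + z₂ = 1.873; 1 − a(z₀+z₂) = 1.0543; argument = 2.0045 → 2.00; α₂ = 0.9772; rank = 391; θ*₍391₎ = 1.374.

(1.019, 1.374)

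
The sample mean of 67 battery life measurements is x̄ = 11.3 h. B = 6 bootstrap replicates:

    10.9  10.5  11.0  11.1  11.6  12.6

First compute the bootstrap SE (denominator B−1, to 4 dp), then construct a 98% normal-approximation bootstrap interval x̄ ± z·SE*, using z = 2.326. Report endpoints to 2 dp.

(9.59, 13.01)

Mean of replicates = 11.2833; sum of squared deviations = 2.7083; SE* = √(2.7083/5) = 0.7360
Margin = 2.326 × 0.7360 = 1.712
Interval: 11.3 ± 1.712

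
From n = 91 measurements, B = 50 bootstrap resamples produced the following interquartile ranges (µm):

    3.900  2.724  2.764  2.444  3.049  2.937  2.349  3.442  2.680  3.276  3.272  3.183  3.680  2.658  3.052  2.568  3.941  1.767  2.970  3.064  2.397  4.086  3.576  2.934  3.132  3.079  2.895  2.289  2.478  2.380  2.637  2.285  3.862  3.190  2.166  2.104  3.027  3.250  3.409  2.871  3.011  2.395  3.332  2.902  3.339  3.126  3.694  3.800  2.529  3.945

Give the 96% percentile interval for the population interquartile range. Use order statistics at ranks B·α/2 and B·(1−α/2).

(1.767, 3.945)

Sorted replicates: 1.767, 2.104, 2.166, 2.285, 2.289, 2.349, 2.380, 2.395, 2.397, 2.444, 2.478, 2.529, 2.568, 2.637, 2.658, 2.680, 2.724, 2.764, 2.871, 2.895, 2.902, 2.934, 2.937, 2.970, 3.011, 3.027, 3.049, 3.052, 3.064, 3.079, 3.126, 3.132, 3.183, 3.190, 3.250, 3.272, 3.276, 3.332, 3.339, 3.409, 3.442, 3.576, 3.680, 3.694, 3.800, 3.862, 3.900, 3.941, 3.945, 4.086
α = 0.04; lower rank = 50 × 0.020 = 1; upper rank = 50 × 0.980 = 49.
The 1st smallest replicate is 1.767; the 49th is 3.945.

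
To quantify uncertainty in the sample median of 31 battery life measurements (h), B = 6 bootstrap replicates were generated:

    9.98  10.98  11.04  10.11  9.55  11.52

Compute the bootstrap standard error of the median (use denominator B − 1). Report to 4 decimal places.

SE* = 0.7592

Bootstrap SE is the standard deviation of the 6 replicate medians.
Mean of replicates: (9.98 + 10.98 + 11.04 + 10.11 + 9.55 + 11.52) / 6 = 63.18000 / 6 = 10.53000
Sum of squared deviations: (−0.55000)² + (+0.45000)² + (+0.51000)² + (−0.42000)² + (−0.98000)² + (+0.99000)² = 2.88200
Variance = 2.88200 / 5 = 0.57640
SE* = √0.57640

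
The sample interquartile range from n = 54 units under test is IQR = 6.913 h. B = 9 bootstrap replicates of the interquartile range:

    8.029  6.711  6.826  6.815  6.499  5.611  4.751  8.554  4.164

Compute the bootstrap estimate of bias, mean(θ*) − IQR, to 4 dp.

mean(θ*) = (8.029 + 6.711 + 6.826 + 6.815 + 6.499 + 5.611 + 4.751 + 8.554 + 4.164) / 9 = 6.44000
bias = 6.44000 − 6.913

bias = −0.4730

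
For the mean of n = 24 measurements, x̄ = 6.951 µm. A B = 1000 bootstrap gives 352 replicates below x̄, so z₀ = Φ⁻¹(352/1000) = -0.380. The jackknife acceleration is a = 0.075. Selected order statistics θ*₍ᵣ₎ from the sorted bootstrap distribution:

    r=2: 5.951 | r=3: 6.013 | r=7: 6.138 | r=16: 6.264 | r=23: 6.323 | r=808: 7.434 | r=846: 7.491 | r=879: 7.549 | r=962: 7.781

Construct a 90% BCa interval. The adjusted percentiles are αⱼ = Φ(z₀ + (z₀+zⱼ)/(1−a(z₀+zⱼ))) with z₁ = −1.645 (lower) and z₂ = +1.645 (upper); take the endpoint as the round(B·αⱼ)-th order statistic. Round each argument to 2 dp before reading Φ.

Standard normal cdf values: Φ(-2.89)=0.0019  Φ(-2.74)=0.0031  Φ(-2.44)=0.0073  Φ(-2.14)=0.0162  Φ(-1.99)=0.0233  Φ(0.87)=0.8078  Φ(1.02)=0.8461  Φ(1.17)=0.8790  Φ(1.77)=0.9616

Lower: z₀ + z₁ = -0.380 + (-1.645) = -2.025; 1 − a(z₀+z₁) = 1 − (0.075)(-2.025) = 1.1519; argument = -0.380 + (-2.025)/1.1519 = -2.1380 → -2.14.
α₁ = Φ(-2.14) = 0.0162; rank = round(1000 × 0.0162) = 16; θ*₍16₎ = 6.264.
Upper: z₀ + z₂ = 1.265; 1 − a(z₀+z₂) = 0.9051; argument = 1.0176 → 1.02; α₂ = 0.8461; rank = 846; θ*₍846₎ = 7.491.

(6.264, 7.491)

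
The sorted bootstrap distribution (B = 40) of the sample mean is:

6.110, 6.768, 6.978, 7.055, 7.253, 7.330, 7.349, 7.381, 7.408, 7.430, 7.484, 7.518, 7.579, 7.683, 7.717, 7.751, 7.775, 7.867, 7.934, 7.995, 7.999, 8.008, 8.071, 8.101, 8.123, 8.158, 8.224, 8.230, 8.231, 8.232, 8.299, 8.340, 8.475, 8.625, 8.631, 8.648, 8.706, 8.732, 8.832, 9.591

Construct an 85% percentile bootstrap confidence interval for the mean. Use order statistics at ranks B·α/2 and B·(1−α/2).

α = 0.15; lower rank = 40 × 0.075 = 3; upper rank = 40 × 0.925 = 37.
The 3rd smallest replicate is 6.978; the 37th is 8.706.

(6.978, 8.706)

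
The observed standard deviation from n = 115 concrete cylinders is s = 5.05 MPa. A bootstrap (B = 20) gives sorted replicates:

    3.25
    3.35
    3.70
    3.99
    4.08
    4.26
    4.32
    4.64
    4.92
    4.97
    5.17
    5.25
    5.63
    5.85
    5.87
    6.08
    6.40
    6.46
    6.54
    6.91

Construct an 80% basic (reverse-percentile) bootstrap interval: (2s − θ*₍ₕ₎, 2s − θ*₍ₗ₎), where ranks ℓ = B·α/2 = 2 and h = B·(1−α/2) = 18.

Percentile endpoints at ranks 2 and 18: θ*₍2₎ = 3.35, θ*₍18₎ = 6.46.
Basic interval reflects these around s:
  lower = 2 × 5.05 − 6.46 = 3.64
  upper = 2 × 5.05 − 3.35 = 6.75

(3.64, 6.75)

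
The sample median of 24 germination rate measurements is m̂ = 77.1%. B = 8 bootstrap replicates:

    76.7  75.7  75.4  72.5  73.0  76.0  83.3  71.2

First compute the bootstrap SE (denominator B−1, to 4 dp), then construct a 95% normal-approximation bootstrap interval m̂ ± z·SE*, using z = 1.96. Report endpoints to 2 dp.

(69.83, 84.37)

Mean of replicates = 75.4750; sum of squared deviations = 96.3150; SE* = √(96.3150/7) = 3.7094
Margin = 1.96 × 3.7094 = 7.270
Interval: 77.1 ± 7.270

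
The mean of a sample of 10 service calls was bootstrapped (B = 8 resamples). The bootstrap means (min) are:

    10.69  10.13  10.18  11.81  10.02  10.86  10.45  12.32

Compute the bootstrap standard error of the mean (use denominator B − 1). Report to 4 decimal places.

SE* = 0.8375

Bootstrap SE is the standard deviation of the 8 replicate means.
Mean of replicates: (10.69 + 10.13 + 10.18 + 11.81 + 10.02 + 10.86 + 10.45 + 12.32) / 8 = 86.46000 / 8 = 10.80750
Sum of squared deviations: (−0.11750)² + (−0.67750)² + (−0.62750)² + (+1.00250)² + (−0.78750)² + (+0.05250)² + (−0.35750)² + (+1.51250)² = 4.90995
Variance = 4.90995 / 7 = 0.70142
SE* = √0.70142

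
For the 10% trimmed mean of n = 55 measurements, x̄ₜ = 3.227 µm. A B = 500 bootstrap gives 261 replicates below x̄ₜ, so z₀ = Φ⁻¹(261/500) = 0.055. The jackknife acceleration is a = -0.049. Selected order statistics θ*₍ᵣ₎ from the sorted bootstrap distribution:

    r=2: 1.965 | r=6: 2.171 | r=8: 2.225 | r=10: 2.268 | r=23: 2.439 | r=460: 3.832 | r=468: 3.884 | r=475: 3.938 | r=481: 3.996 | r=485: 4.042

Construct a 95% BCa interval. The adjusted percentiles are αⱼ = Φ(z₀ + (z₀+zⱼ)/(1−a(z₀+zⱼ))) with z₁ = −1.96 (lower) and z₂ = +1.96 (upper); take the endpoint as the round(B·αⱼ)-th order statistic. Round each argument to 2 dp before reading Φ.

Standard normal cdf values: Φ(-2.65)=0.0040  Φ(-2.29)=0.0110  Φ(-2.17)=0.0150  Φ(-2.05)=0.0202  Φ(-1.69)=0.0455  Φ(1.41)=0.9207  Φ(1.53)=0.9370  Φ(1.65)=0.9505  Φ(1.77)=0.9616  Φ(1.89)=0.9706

Lower: z₀ + z₁ = 0.055 + (-1.960) = -1.905; 1 − a(z₀+z₁) = 1 − (-0.049)(-1.905) = 0.9067; argument = 0.055 + (-1.905)/0.9067 = -2.0461 → -2.05.
α₁ = Φ(-2.05) = 0.0202; rank = round(500 × 0.0202) = 10; θ*₍10₎ = 2.268.
Upper: z₀ + z₂ = 2.015; 1 − a(z₀+z₂) = 1.0987; argument = 1.8889 → 1.89; α₂ = 0.9706; rank = 485; θ*₍485₎ = 4.042.

(2.268, 4.042)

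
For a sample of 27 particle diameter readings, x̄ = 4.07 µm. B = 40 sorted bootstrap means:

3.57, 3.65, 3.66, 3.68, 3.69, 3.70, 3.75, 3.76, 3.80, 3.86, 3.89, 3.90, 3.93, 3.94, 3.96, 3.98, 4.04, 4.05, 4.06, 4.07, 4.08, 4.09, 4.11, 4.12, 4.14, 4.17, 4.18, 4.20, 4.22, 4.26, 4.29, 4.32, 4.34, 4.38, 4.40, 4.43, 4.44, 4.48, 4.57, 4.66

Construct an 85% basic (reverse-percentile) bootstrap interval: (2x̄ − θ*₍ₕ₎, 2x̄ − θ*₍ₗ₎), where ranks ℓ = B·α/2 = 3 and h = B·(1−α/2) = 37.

Percentile endpoints at ranks 3 and 37: θ*₍3₎ = 3.66, θ*₍37₎ = 4.44.
Basic interval reflects these around x̄:
  lower = 2 × 4.07 − 4.44 = 3.70
  upper = 2 × 4.07 − 3.66 = 4.48

(3.70, 4.48)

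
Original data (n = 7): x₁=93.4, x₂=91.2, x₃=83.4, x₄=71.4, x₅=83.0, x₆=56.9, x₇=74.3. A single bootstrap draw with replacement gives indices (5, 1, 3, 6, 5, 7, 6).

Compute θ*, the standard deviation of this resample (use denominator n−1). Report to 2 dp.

θ* = 14.07

Resample values: 83.0, 93.4, 83.4, 56.9, 83.0, 74.3, 56.9.
Mean = 75.8429; sum of squared deviations = 1187.8571
s² = 1187.8571 / 6 = 197.9762
s = √197.9762 = 14.07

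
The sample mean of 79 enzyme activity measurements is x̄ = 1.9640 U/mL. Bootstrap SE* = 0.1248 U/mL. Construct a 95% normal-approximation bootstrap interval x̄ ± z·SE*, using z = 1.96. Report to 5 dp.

Margin = 1.96 × 0.1248 = 0.244608
Interval: 1.9640 ± 0.244608

(1.71939, 2.20861)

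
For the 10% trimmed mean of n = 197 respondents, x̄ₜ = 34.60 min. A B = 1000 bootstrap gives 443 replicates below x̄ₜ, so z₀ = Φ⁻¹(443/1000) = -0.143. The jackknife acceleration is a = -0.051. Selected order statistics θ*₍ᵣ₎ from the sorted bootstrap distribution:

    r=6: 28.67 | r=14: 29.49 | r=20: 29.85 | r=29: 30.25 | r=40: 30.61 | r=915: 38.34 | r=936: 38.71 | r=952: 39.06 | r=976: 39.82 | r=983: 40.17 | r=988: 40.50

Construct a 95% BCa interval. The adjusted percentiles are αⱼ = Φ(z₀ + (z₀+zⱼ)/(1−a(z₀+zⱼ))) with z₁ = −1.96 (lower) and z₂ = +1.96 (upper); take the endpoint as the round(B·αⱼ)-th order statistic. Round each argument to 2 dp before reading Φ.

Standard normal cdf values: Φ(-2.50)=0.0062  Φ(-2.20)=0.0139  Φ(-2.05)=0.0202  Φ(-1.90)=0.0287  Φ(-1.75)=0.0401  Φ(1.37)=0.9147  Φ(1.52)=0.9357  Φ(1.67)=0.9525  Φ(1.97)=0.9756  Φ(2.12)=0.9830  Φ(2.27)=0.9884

(28.67, 38.71)

Lower: z₀ + z₁ = -0.143 + (-1.960) = -2.103; 1 − a(z₀+z₁) = 1 − (-0.051)(-2.103) = 0.8927; argument = -0.143 + (-2.103)/0.8927 = -2.4987 → -2.50.
α₁ = Φ(-2.50) = 0.0062; rank = round(1000 × 0.0062) = 6; θ*₍6₎ = 28.67.
Upper: z₀ + z₂ = 1.817; 1 − a(z₀+z₂) = 1.0927; argument = 1.5199 → 1.52; α₂ = 0.9357; rank = 936; θ*₍936₎ = 38.71.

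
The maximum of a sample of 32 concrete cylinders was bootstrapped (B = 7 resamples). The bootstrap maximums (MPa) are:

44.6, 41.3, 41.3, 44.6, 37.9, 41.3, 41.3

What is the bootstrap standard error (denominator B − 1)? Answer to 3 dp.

SE* = 2.305

Bootstrap SE is the standard deviation of the 7 replicate maximums.
Mean of replicates: (44.6 + 41.3 + 41.3 + 44.6 + 37.9 + 41.3 + 41.3) / 7 = 292.3000 / 7 = 41.7571
Sum of squared deviations: (+2.8429)² + (−0.4571)² + (−0.4571)² + (+2.8429)² + (−3.8571)² + (−0.4571)² + (−0.4571)² = 31.8771
Variance = 31.8771 / 6 = 5.3129
SE* = √5.3129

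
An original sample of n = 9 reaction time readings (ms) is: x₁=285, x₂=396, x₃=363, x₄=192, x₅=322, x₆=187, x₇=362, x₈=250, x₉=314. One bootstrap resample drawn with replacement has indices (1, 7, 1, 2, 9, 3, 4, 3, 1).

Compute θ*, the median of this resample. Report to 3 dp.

Resample values: 285, 362, 285, 396, 314, 363, 192, 363, 285.
Sorted: 192, 285, 285, 285, 314, 362, 363, 363, 396
Median = middle value = 314.000

θ* = 314.000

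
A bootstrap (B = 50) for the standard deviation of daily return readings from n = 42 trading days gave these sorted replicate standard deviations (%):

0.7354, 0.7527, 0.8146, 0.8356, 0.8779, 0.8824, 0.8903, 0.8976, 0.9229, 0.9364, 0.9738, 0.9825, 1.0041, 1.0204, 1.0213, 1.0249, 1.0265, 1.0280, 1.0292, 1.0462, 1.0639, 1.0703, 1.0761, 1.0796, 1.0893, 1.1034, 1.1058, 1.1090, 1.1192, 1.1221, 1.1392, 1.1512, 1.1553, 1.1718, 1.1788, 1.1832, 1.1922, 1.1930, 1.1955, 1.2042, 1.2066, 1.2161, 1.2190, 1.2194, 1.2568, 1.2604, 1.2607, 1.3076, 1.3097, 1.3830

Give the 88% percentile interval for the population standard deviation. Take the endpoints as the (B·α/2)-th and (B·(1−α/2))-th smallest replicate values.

α = 0.12; lower rank = 50 × 0.060 = 3; upper rank = 50 × 0.940 = 47.
The 3rd smallest replicate is 0.8146; the 47th is 1.2607.

(0.8146, 1.2607)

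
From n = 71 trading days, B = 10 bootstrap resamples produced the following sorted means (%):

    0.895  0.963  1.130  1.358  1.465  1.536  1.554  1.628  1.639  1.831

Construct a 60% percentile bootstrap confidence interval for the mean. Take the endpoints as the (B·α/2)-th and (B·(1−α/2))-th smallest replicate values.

(0.963, 1.628)

α = 0.40; lower rank = 10 × 0.200 = 2; upper rank = 10 × 0.800 = 8.
The 2nd smallest replicate is 0.963; the 8th is 1.628.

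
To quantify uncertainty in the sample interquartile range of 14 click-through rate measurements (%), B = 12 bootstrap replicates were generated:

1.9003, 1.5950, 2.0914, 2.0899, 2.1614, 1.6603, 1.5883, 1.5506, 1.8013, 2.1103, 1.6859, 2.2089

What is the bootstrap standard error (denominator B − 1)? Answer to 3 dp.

SE* = 0.251

Bootstrap SE is the standard deviation of the 12 replicate interquartile ranges.
Mean of replicates: (1.9003 + 1.5950 + 2.0914 + 2.0899 + 2.1614 + 1.6603 + 1.5883 + 1.5506 + 1.8013 + 2.1103 + 1.6859 + 2.2089) / 12 = 22.44360 / 12 = 1.87030
Sum of squared deviations: (+0.03000)² + (−0.27530)² + (+0.22110)² + (+0.21960)² + (+0.29110)² + (−0.21000)² + (−0.28200)² + (−0.31970)² + (−0.06900)² + (+0.24000)² + (−0.18440)² + (+0.33860)² = 0.69539
Variance = 0.69539 / 11 = 0.06322
SE* = √0.06322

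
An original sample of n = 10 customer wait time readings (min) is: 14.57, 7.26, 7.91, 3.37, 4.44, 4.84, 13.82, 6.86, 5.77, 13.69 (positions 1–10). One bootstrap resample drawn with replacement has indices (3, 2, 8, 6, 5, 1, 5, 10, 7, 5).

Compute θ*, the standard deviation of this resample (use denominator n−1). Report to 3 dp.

θ* = 4.200

Resample values: 7.91, 7.26, 6.86, 4.84, 4.44, 14.57, 4.44, 13.69, 13.82, 4.44.
Mean = 8.2270; sum of squared deviations = 158.7598
s² = 158.7598 / 9 = 17.6400
s = √17.6400 = 4.200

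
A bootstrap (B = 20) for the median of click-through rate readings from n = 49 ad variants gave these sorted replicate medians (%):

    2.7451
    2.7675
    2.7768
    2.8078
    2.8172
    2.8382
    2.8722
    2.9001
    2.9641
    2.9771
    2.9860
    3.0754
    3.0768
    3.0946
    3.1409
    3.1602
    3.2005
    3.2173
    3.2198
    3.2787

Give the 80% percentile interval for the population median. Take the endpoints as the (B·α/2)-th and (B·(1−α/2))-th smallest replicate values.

α = 0.20; lower rank = 20 × 0.100 = 2; upper rank = 20 × 0.900 = 18.
The 2nd smallest replicate is 2.7675; the 18th is 3.2173.

(2.7675, 3.2173)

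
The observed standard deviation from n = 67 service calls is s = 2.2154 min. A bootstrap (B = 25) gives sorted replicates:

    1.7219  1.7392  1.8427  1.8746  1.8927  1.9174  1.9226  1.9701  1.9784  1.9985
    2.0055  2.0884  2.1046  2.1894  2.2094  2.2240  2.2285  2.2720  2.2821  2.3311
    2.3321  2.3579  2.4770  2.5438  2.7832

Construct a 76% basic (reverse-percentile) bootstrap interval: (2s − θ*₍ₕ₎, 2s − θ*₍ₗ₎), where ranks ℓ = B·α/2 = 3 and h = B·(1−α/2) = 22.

(2.0729, 2.5881)

Percentile endpoints at ranks 3 and 22: θ*₍3₎ = 1.8427, θ*₍22₎ = 2.3579.
Basic interval reflects these around s:
  lower = 2 × 2.2154 − 2.3579 = 2.0729
  upper = 2 × 2.2154 − 1.8427 = 2.5881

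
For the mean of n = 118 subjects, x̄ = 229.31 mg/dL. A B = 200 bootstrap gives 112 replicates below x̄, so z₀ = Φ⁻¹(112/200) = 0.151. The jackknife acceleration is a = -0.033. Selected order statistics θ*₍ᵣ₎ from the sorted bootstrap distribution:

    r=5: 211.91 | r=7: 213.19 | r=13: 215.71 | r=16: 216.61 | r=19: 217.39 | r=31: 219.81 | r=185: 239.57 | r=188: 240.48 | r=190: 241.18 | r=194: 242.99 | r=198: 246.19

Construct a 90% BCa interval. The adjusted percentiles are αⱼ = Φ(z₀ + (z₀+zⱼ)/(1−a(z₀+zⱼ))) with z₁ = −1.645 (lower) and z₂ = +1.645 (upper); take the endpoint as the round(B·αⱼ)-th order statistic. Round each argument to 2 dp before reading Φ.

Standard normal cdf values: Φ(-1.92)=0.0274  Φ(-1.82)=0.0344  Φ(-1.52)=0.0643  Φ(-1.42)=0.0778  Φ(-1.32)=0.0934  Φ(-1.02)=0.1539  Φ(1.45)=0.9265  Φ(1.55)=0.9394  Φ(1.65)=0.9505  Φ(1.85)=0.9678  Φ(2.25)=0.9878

Lower: z₀ + z₁ = 0.151 + (-1.645) = -1.494; 1 − a(z₀+z₁) = 1 − (-0.033)(-1.494) = 0.9507; argument = 0.151 + (-1.494)/0.9507 = -1.4205 → -1.42.
α₁ = Φ(-1.42) = 0.0778; rank = round(200 × 0.0778) = 16; θ*₍16₎ = 216.61.
Upper: z₀ + z₂ = 1.796; 1 − a(z₀+z₂) = 1.0593; argument = 1.8465 → 1.85; α₂ = 0.9678; rank = 194; θ*₍194₎ = 242.99.

(216.61, 242.99)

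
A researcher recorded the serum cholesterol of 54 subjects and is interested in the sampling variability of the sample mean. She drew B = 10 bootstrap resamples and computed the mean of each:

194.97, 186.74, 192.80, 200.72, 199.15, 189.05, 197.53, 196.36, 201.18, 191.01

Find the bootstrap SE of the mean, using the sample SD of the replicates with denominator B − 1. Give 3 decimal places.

Bootstrap SE is the standard deviation of the 10 replicate means.
Mean of replicates: (194.97 + 186.74 + 192.80 + 200.72 + 199.15 + 189.05 + 197.53 + 196.36 + 201.18 + 191.01) / 10 = 1949.5100 / 10 = 194.9510
Sum of squared deviations: (+0.0190)² + (−8.2110)² + (−2.1510)² + (+5.7690)² + (+4.1990)² + (−5.9010)² + (+2.5790)² + (+1.4090)² + (+6.2290)² + (−3.9410)² = 220.7509
Variance = 220.7509 / 9 = 24.5279
SE* = √24.5279

SE* = 4.953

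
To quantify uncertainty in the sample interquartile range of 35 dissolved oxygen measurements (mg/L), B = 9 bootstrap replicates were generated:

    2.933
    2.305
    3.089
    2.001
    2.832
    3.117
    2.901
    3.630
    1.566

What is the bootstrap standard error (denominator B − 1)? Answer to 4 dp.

Bootstrap SE is the standard deviation of the 9 replicate interquartile ranges.
Mean of replicates: (2.933 + 2.305 + 3.089 + 2.001 + 2.832 + 3.117 + 2.901 + 3.630 + 1.566) / 9 = 24.37400 / 9 = 2.70822
Sum of squared deviations: (+0.22478)² + (−0.40322)² + (+0.38078)² + (−0.70722)² + (+0.12378)² + (+0.40878)² + (+0.19278)² + (+0.92178)² + (−1.14222)² = 3.23220
Variance = 3.23220 / 8 = 0.40402
SE* = √0.40402

SE* = 0.6356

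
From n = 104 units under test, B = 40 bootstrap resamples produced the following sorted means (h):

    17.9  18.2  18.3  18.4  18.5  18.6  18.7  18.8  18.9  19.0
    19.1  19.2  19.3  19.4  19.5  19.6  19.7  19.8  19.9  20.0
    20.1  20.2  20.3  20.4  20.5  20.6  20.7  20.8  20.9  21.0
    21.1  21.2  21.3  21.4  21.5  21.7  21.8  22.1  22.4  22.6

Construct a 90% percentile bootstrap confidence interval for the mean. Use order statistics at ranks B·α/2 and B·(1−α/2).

α = 0.10; lower rank = 40 × 0.050 = 2; upper rank = 40 × 0.950 = 38.
The 2nd smallest replicate is 18.2; the 38th is 22.1.

(18.2, 22.1)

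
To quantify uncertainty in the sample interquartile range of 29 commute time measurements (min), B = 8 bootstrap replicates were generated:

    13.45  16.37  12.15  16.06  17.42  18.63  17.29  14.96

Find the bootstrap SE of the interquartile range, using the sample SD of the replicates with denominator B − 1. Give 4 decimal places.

SE* = 2.1645

Bootstrap SE is the standard deviation of the 8 replicate interquartile ranges.
Mean of replicates: (13.45 + 16.37 + 12.15 + 16.06 + 17.42 + 18.63 + 17.29 + 14.96) / 8 = 126.33000 / 8 = 15.79125
Sum of squared deviations: (−2.34125)² + (+0.57875)² + (−3.64125)² + (+0.26875)² + (+1.62875)² + (+2.83875)² + (+1.49875)² + (−0.83125)² = 32.79589
Variance = 32.79589 / 7 = 4.68513
SE* = √4.68513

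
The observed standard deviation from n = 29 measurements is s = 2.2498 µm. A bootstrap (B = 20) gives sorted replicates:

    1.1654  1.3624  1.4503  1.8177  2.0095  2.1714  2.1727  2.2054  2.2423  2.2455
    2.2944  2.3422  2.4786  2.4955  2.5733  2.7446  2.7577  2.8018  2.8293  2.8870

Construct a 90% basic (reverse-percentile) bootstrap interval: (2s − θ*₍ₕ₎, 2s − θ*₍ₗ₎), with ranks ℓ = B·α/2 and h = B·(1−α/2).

Percentile endpoints at ranks 1 and 19: θ*₍1₎ = 1.1654, θ*₍19₎ = 2.8293.
Basic interval reflects these around s:
  lower = 2 × 2.2498 − 2.8293 = 1.6703
  upper = 2 × 2.2498 − 1.1654 = 3.3342

(1.6703, 3.3342)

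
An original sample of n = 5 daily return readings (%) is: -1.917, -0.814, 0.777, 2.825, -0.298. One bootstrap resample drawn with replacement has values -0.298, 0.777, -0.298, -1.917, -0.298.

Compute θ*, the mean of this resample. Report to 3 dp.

Mean = ((-0.298) + 0.777 + (-0.298) + (-1.917) + (-0.298)) / 5 = -2.0340 / 5 = -0.407

θ* = -0.407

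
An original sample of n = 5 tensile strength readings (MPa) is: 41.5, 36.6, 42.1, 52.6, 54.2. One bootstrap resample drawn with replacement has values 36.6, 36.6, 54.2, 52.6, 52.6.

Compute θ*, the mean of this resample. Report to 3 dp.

θ* = 46.520

Mean = (36.6 + 36.6 + 54.2 + 52.6 + 52.6) / 5 = 232.60 / 5 = 46.520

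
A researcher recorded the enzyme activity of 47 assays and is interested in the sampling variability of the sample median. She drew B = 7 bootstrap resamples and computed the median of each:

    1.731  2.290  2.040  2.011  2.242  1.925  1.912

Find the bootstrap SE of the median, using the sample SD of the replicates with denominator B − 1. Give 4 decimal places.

Bootstrap SE is the standard deviation of the 7 replicate medians.
Mean of replicates: (1.731 + 2.290 + 2.040 + 2.011 + 2.242 + 1.925 + 1.912) / 7 = 14.15100 / 7 = 2.02157
Sum of squared deviations: (−0.29057)² + (+0.26843)² + (+0.01843)² + (−0.01057)² + (+0.22043)² + (−0.09657)² + (−0.10957)² = 0.22686
Variance = 0.22686 / 6 = 0.03781
SE* = √0.03781

SE* = 0.1944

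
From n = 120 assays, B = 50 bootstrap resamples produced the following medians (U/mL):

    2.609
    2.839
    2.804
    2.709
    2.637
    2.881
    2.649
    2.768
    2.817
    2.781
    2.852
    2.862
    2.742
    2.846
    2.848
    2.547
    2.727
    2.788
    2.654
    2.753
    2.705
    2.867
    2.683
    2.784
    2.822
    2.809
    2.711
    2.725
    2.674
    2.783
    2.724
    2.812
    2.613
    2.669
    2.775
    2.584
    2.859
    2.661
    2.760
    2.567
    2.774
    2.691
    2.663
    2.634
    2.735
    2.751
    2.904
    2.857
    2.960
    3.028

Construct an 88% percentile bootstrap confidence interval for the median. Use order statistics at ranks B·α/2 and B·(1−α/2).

(2.584, 2.881)

Sorted replicates: 2.547, 2.567, 2.584, 2.609, 2.613, 2.634, 2.637, 2.649, 2.654, 2.661, 2.663, 2.669, 2.674, 2.683, 2.691, 2.705, 2.709, 2.711, 2.724, 2.725, 2.727, 2.735, 2.742, 2.751, 2.753, 2.760, 2.768, 2.774, 2.775, 2.781, 2.783, 2.784, 2.788, 2.804, 2.809, 2.812, 2.817, 2.822, 2.839, 2.846, 2.848, 2.852, 2.857, 2.859, 2.862, 2.867, 2.881, 2.904, 2.960, 3.028
α = 0.12; lower rank = 50 × 0.060 = 3; upper rank = 50 × 0.940 = 47.
The 3rd smallest replicate is 2.584; the 47th is 2.881.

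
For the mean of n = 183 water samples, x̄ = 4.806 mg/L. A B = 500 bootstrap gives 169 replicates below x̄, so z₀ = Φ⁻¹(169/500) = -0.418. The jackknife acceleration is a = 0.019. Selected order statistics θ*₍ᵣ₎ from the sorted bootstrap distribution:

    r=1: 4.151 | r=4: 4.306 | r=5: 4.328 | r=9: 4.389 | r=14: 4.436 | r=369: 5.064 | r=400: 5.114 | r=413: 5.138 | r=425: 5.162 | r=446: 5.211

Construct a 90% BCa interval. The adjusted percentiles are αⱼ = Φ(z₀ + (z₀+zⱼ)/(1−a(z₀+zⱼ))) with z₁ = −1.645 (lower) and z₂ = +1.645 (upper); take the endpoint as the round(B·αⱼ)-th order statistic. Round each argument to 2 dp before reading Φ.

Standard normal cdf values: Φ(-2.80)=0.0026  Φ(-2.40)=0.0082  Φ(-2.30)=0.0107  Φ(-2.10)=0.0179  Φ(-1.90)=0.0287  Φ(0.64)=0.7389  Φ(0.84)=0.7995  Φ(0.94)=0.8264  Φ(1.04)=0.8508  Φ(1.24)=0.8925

(4.306, 5.114)

Lower: z₀ + z₁ = -0.418 + (-1.645) = -2.063; 1 − a(z₀+z₁) = 1 − (0.019)(-2.063) = 1.0392; argument = -0.418 + (-2.063)/1.0392 = -2.4032 → -2.40.
α₁ = Φ(-2.40) = 0.0082; rank = round(500 × 0.0082) = 4; θ*₍4₎ = 4.306.
Upper: z₀ + z₂ = 1.227; 1 − a(z₀+z₂) = 0.9767; argument = 0.8383 → 0.84; α₂ = 0.7995; rank = 400; θ*₍400₎ = 5.114.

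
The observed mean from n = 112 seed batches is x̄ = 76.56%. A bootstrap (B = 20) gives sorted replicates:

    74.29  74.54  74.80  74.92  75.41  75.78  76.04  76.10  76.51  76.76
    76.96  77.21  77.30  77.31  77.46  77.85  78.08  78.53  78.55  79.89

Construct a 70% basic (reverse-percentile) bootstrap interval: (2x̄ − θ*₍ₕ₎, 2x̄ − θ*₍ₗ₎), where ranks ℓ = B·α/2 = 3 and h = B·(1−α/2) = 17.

(75.04, 78.32)

Percentile endpoints at ranks 3 and 17: θ*₍3₎ = 74.80, θ*₍17₎ = 78.08.
Basic interval reflects these around x̄:
  lower = 2 × 76.56 − 78.08 = 75.04
  upper = 2 × 76.56 − 74.80 = 78.32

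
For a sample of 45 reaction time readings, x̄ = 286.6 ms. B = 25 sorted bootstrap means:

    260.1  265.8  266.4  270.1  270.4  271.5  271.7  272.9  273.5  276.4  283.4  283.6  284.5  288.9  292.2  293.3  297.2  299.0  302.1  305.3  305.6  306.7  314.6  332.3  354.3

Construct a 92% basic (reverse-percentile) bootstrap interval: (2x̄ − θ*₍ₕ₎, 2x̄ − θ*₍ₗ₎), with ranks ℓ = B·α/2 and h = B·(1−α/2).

(240.9, 313.1)

Percentile endpoints at ranks 1 and 24: θ*₍1₎ = 260.1, θ*₍24₎ = 332.3.
Basic interval reflects these around x̄:
  lower = 2 × 286.6 − 332.3 = 240.9
  upper = 2 × 286.6 − 260.1 = 313.1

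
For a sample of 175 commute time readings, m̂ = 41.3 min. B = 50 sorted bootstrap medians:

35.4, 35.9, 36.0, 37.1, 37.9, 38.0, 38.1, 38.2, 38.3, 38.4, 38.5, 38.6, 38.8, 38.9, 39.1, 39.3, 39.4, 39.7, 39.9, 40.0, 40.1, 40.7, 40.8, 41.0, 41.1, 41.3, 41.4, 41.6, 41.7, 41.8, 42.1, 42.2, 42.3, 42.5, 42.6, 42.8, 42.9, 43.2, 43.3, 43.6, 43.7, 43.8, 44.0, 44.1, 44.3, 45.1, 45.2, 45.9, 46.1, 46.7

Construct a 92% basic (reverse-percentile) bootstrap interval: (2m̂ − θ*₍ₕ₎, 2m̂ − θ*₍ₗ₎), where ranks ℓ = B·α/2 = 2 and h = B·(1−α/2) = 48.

Percentile endpoints at ranks 2 and 48: θ*₍2₎ = 35.9, θ*₍48₎ = 45.9.
Basic interval reflects these around m̂:
  lower = 2 × 41.3 − 45.9 = 36.7
  upper = 2 × 41.3 − 35.9 = 46.7

(36.7, 46.7)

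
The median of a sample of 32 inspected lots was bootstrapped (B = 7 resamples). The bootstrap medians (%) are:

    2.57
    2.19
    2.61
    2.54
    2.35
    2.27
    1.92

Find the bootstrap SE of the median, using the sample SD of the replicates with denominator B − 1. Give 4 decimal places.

SE* = 0.2480

Bootstrap SE is the standard deviation of the 7 replicate medians.
Mean of replicates: (2.57 + 2.19 + 2.61 + 2.54 + 2.35 + 2.27 + 1.92) / 7 = 16.45000 / 7 = 2.35000
Sum of squared deviations: (+0.22000)² + (−0.16000)² + (+0.26000)² + (+0.19000)² + (+0.00000)² + (−0.08000)² + (−0.43000)² = 0.36900
Variance = 0.36900 / 6 = 0.06150
SE* = √0.06150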